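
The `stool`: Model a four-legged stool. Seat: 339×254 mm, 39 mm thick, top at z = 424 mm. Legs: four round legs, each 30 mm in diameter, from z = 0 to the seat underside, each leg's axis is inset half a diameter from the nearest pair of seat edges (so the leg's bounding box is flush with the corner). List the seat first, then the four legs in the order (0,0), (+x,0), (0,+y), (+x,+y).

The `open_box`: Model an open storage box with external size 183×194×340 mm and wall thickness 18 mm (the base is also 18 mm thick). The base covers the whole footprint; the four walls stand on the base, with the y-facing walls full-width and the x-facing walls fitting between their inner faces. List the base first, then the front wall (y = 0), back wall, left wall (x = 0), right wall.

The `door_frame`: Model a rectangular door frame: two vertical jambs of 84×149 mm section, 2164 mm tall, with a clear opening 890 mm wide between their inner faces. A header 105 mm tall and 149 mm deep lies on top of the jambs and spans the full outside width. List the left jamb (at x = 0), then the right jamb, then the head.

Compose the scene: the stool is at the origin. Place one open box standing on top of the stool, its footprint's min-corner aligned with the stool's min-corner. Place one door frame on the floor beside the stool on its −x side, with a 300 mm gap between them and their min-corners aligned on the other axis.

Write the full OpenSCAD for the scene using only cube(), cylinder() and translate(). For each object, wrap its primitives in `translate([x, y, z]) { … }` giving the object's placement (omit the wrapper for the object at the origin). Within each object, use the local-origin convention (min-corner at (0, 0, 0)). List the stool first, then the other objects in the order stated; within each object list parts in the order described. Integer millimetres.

translate([0, 0, 385]) cube([339, 254, 39]);
translate([15, 15, 0]) cylinder(h = 385, r = 15);
translate([324, 15, 0]) cylinder(h = 385, r = 15);
translate([15, 239, 0]) cylinder(h = 385, r = 15);
translate([324, 239, 0]) cylinder(h = 385, r = 15);
translate([0, 0, 424]) {
  cube([183, 194, 18]);
  translate([0, 0, 18]) cube([183, 18, 322]);
  translate([0, 176, 18]) cube([183, 18, 322]);
  translate([0, 18, 18]) cube([18, 158, 322]);
  translate([165, 18, 18]) cube([18, 158, 322]);
}
translate([-1358, 0, 0]) {
  cube([84, 149, 2164]);
  translate([974, 0, 0]) cube([84, 149, 2164]);
  translate([0, 0, 2164]) cube([1058, 149, 105]);
}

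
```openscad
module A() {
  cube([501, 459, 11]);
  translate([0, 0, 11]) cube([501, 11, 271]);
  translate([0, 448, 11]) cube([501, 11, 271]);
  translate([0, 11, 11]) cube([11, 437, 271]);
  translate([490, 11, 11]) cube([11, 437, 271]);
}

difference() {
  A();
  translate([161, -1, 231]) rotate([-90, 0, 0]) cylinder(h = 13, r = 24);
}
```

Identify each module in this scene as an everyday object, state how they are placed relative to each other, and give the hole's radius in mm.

The subtracted cylinder has r = 24 mm.

A is an open box. The open box has a circular hole through its front wall. The hole's radius is 24 mm.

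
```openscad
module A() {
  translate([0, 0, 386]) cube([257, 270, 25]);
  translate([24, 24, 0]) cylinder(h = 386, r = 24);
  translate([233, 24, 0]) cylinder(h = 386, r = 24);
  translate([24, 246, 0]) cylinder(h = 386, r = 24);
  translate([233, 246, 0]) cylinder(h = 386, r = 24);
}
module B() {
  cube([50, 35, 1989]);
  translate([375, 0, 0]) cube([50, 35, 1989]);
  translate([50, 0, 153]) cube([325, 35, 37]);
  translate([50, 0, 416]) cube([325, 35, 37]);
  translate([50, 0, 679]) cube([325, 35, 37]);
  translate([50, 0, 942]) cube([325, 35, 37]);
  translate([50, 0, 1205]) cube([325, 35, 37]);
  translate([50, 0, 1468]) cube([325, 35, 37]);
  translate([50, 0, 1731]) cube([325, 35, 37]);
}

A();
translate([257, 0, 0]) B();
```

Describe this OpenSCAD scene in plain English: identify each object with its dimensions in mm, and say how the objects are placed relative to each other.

A is a simple wooden stool: a rectangular seat 257 mm (x) by 270 mm (y), 25 mm thick, top face at z = 411 mm, on four round legs, each 48 mm in diameter. The legs rest on z = 0, each leg's axis is inset half a diameter from the nearest pair of seat edges (so the leg's bounding box is flush with the corner).

B is a straight ladder. Two 50×35 mm vertical rails, 1989 mm tall, stand 425 mm apart (outside-to-outside) with their front faces coplanar on the −y side. 7 rungs, each 35 mm deep and 37 mm tall, span between the inner faces of the rails, front faces flush with the rails. The lowest rung's underside is at z = 153 mm and rungs are spaced 263 mm apart (underside to underside).

The ladder is against the stool's +x side, with their −y faces flush.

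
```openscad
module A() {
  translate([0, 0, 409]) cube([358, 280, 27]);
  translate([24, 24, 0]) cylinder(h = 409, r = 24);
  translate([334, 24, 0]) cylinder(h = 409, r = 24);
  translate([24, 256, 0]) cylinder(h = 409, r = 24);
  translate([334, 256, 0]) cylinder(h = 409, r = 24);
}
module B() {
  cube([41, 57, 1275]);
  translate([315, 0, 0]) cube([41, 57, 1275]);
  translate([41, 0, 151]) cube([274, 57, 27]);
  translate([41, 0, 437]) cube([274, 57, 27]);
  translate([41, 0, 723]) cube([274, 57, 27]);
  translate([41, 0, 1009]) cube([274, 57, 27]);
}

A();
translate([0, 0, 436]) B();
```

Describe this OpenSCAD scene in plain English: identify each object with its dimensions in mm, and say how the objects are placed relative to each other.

A is a simple wooden stool: a rectangular seat 358 mm (x) by 280 mm (y), 27 mm thick, top face at z = 436 mm, on four round legs, each 48 mm in diameter. The legs rest on z = 0, each leg's axis is inset half a diameter from the nearest pair of seat edges (so the leg's bounding box is flush with the corner).

B is a straight ladder. Two 41×57 mm vertical rails, 1275 mm tall, stand 356 mm apart (outside-to-outside) with their front faces coplanar on the −y side. 4 rungs, each 57 mm deep and 27 mm tall, span between the inner faces of the rails, front faces flush with the rails. The lowest rung's underside is at z = 151 mm and rungs are spaced 286 mm apart (underside to underside).

The ladder is on top of the stool.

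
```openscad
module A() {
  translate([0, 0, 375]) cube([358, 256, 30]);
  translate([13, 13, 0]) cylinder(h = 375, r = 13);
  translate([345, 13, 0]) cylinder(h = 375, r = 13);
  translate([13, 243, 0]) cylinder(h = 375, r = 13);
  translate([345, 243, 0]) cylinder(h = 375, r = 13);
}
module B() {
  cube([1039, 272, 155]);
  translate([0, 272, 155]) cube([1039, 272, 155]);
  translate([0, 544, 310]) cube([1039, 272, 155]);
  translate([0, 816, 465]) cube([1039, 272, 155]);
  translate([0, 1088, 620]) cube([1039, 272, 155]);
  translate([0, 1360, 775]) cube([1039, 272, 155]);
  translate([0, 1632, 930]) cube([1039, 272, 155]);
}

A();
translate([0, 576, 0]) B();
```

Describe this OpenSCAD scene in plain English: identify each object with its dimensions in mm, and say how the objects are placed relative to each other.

A is a simple wooden stool: a rectangular seat 358 mm (x) by 256 mm (y), 30 mm thick, top face at z = 405 mm, on four round legs, each 26 mm in diameter. The legs rest on z = 0, each leg's axis is inset half a diameter from the nearest pair of seat edges (so the leg's bounding box is flush with the corner).

B is a straight staircase of 7 solid steps. Each step is 1039 mm wide (x), 272 mm deep (y, the going) and 155 mm tall (the rise). The first step rests on the floor; each subsequent step sits one going further in +y and one rise higher in +z, directly behind and above the previous step with no overlap.

The staircase is on the floor beside the stool on its +y side.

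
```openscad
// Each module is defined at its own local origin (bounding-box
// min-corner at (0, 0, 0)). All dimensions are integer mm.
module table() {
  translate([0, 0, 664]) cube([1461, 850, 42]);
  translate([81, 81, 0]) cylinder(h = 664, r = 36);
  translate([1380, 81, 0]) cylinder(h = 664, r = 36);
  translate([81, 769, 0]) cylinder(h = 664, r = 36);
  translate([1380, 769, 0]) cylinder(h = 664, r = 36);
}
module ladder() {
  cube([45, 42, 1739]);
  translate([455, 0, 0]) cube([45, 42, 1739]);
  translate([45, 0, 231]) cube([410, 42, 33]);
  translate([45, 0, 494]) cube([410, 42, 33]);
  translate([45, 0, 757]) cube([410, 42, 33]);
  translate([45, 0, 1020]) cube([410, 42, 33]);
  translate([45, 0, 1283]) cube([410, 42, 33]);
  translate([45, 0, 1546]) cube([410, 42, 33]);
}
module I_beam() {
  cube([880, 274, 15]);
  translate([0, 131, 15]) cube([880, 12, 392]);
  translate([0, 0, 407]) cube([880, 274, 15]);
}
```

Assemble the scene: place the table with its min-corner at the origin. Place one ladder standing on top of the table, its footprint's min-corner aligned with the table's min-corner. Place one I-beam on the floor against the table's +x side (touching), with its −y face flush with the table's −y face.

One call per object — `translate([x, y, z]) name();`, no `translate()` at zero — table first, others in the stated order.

table();
translate([0, 0, 706]) ladder();
translate([1461, 0, 0]) I_beam();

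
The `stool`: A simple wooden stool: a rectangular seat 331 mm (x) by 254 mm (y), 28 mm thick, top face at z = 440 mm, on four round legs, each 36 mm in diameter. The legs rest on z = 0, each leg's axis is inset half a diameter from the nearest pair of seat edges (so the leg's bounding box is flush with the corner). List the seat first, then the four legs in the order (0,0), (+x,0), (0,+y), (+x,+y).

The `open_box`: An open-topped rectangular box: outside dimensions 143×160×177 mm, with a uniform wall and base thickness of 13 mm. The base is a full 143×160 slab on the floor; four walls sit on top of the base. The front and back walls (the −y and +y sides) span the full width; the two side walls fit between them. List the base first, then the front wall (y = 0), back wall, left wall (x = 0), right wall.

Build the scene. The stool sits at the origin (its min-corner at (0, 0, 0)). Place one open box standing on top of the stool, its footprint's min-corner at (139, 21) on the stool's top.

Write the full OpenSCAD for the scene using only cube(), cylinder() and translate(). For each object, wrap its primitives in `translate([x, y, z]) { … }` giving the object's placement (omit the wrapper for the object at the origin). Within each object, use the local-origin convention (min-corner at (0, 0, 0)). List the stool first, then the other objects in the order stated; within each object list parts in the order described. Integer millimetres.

translate([0, 0, 412]) cube([331, 254, 28]);
translate([18, 18, 0]) cylinder(h = 412, r = 18);
translate([313, 18, 0]) cylinder(h = 412, r = 18);
translate([18, 236, 0]) cylinder(h = 412, r = 18);
translate([313, 236, 0]) cylinder(h = 412, r = 18);
translate([139, 21, 440]) {
  cube([143, 160, 13]);
  translate([0, 0, 13]) cube([143, 13, 164]);
  translate([0, 147, 13]) cube([143, 13, 164]);
  translate([0, 13, 13]) cube([13, 134, 164]);
  translate([130, 13, 13]) cube([13, 134, 164]);
}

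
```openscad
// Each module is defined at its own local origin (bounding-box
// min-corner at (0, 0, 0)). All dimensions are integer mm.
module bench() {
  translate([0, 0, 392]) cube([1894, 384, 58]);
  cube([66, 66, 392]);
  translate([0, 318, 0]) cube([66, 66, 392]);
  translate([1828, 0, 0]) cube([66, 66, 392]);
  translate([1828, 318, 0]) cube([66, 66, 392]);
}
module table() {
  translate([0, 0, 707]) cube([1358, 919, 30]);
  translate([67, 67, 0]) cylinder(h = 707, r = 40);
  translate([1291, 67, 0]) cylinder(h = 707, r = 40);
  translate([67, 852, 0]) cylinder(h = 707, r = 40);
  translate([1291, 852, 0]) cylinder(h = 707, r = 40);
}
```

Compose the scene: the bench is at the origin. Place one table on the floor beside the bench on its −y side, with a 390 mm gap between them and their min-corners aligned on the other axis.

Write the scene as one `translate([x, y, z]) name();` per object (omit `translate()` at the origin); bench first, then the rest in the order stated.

bench();
translate([0, -1309, 0]) table();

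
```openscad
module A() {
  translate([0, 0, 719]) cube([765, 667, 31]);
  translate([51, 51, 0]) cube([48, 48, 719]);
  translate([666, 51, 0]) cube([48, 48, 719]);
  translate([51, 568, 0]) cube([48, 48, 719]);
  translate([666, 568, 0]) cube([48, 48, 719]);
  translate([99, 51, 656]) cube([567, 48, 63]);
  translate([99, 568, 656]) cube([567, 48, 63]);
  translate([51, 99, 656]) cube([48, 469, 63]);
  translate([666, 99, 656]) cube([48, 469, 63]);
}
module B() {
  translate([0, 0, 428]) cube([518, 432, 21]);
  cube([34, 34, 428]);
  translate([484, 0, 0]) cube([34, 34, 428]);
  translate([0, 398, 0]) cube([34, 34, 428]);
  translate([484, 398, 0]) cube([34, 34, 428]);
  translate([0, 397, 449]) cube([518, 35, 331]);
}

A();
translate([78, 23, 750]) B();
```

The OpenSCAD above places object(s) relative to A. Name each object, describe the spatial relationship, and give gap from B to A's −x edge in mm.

The chair's min-x is at 78; the table's min-x is 0; gap = 78 mm.

A is a table. B is a chair. The chair is on top of the table. The gap from the chair to the table's −x edge is 78 mm.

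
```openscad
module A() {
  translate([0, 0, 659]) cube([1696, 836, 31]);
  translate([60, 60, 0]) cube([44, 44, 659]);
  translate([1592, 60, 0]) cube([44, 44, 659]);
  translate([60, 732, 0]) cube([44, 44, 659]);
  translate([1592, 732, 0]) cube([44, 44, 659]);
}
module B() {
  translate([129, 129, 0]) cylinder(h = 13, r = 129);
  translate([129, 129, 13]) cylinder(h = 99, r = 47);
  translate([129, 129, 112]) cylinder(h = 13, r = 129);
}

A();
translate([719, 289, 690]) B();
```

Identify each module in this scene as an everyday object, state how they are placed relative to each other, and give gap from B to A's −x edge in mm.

A is a table. B is a spool. The spool is on top of the table, centred. The gap from the spool to the table's −x edge is 719 mm.

The spool's min-x is at 719; the table's min-x is 0; gap = 719 mm.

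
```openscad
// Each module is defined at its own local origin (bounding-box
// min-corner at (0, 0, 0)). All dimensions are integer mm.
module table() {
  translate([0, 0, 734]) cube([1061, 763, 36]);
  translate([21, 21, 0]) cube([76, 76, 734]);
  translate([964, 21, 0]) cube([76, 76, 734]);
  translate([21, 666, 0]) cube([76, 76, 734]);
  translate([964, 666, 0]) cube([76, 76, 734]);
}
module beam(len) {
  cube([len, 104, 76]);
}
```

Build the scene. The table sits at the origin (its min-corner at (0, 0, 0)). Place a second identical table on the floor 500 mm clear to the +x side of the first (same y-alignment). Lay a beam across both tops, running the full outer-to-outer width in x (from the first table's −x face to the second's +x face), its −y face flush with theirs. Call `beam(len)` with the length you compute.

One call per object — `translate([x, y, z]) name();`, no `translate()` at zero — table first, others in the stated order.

table();
translate([1561, 0, 0]) table();
translate([0, 0, 770]) beam(2622);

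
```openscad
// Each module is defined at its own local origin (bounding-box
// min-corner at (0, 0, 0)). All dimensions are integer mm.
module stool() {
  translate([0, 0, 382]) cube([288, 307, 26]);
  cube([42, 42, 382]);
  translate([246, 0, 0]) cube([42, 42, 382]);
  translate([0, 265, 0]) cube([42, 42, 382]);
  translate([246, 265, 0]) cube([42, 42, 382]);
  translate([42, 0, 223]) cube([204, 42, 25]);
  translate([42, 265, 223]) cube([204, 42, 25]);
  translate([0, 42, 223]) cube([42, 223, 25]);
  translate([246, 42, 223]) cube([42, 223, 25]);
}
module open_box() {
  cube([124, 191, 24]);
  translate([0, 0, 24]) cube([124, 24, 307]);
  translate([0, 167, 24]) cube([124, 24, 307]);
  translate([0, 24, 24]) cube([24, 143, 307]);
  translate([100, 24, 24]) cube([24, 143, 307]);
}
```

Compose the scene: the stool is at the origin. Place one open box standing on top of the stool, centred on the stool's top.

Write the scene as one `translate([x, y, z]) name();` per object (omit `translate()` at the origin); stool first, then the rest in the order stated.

stool();
translate([82, 58, 408]) open_box();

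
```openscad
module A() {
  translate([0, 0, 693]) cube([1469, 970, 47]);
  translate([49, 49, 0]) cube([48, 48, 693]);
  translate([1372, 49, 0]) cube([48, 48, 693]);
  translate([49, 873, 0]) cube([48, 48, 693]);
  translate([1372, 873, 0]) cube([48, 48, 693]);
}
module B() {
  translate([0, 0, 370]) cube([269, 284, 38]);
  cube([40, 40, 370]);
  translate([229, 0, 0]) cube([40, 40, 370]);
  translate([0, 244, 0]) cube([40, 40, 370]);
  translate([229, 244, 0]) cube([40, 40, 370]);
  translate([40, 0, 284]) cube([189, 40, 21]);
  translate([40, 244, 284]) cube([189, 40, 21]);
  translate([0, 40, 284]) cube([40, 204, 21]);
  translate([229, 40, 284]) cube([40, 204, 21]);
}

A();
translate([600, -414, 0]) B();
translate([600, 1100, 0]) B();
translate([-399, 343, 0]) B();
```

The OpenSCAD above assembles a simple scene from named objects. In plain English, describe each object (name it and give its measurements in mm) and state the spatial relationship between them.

A is a table with a 1469×970 mm rectangular top, 47 mm thick, top surface at z = 740 mm, supported by four 48×48 mm square legs, each inset 49 mm from the nearest pair of top edges, running from the floor.

B is a simple wooden stool: a rectangular seat 269 mm (x) by 284 mm (y), 38 mm thick, top face at z = 408 mm, on four square legs, each 40×40 mm in cross-section. The legs rest on z = 0, each flush with a corner of the seat. Four stretchers, 40 mm wide and 21 mm tall, connect adjacent legs with their undersides at z = 284 mm, each running between the inner faces of the legs it joins and aligned with the legs' outer faces on the other axis.

Three stools sit around the table at the −y, +y, −x sides.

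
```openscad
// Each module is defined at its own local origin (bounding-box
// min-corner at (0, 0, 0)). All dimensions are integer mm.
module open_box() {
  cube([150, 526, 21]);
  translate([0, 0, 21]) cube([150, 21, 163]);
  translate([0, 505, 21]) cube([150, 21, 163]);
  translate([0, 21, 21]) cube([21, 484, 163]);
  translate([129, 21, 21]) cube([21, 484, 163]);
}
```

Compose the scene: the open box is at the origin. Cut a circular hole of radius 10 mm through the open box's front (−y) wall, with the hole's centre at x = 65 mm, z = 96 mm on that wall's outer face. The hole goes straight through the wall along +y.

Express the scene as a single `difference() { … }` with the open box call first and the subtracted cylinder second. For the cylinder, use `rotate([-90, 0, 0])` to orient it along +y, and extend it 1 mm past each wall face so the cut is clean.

difference() {
  open_box();
  translate([65, -1, 96]) rotate([-90, 0, 0]) cylinder(h = 23, r = 10);
}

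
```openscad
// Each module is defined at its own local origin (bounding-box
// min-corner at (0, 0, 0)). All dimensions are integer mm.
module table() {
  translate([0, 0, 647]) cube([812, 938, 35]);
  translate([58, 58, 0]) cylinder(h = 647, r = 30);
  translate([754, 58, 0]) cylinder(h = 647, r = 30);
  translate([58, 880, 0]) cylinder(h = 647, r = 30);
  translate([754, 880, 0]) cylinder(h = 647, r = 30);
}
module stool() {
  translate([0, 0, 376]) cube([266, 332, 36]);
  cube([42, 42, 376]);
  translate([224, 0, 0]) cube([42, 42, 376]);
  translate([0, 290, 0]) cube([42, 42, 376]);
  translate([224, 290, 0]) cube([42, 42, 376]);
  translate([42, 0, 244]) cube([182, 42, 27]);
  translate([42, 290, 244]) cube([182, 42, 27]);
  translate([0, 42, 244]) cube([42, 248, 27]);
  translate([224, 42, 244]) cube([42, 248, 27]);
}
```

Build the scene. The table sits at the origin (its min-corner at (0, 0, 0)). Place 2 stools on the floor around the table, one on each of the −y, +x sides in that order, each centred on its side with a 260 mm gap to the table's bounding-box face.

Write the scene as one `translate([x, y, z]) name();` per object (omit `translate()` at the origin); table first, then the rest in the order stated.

table();
translate([273, -592, 0]) stool();
translate([1072, 303, 0]) stool();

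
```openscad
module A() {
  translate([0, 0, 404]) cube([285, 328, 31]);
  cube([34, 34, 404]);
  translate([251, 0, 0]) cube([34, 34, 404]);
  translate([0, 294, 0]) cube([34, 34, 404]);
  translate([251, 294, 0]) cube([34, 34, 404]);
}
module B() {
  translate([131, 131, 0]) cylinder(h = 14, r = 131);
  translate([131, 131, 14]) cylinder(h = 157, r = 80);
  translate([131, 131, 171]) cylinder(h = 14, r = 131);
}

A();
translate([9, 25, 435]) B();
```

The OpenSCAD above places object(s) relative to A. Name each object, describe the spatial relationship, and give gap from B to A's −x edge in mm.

The spool's min-x is at 9; the stool's min-x is 0; gap = 9 mm.

A is a stool. B is a spool. The spool is on top of the stool. The gap from the spool to the stool's −x edge is 9 mm.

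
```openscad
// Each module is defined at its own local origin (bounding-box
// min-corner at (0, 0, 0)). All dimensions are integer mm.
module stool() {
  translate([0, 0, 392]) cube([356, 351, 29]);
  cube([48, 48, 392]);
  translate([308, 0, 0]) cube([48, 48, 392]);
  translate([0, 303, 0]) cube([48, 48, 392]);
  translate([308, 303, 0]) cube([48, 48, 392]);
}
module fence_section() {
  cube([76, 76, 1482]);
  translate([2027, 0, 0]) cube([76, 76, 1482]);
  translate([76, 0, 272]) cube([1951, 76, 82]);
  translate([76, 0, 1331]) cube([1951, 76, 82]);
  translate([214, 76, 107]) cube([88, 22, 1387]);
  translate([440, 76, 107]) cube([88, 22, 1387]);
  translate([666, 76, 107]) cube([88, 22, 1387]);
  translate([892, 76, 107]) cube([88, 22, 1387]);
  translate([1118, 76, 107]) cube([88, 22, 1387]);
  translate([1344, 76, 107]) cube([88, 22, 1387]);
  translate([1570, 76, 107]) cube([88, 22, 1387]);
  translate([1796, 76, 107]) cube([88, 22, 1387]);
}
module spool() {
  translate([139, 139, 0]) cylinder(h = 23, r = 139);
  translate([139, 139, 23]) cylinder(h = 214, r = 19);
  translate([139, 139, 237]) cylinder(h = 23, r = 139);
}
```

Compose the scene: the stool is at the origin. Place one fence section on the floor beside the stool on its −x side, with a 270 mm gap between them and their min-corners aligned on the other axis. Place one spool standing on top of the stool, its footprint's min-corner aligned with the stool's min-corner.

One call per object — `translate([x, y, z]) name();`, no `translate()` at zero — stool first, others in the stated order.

stool();
translate([-2373, 0, 0]) fence_section();
translate([0, 0, 421]) spool();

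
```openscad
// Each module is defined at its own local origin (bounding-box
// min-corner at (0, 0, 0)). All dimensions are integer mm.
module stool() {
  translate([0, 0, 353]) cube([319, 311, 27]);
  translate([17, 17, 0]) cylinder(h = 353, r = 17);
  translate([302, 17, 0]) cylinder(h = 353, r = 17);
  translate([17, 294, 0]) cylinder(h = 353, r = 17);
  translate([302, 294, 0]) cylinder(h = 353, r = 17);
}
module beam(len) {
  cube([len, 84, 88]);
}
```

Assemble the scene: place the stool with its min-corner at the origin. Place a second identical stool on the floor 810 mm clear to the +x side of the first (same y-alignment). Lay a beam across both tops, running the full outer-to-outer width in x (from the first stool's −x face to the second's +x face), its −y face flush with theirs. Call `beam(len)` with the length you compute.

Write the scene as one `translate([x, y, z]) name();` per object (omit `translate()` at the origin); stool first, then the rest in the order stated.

stool();
translate([1129, 0, 0]) stool();
translate([0, 0, 380]) beam(1448);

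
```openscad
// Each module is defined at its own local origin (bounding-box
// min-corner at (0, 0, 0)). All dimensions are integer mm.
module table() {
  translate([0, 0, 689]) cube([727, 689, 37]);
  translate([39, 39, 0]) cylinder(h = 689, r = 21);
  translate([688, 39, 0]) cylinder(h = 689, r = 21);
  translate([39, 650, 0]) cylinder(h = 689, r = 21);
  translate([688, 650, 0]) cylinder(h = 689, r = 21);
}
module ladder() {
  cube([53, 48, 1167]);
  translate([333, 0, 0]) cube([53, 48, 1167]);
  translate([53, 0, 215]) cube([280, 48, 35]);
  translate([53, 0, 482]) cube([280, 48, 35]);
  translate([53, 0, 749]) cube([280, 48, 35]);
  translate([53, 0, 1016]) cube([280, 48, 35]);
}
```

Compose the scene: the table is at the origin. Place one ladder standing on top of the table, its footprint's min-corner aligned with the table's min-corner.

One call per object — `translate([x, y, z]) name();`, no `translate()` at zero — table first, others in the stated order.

table();
translate([0, 0, 726]) ladder();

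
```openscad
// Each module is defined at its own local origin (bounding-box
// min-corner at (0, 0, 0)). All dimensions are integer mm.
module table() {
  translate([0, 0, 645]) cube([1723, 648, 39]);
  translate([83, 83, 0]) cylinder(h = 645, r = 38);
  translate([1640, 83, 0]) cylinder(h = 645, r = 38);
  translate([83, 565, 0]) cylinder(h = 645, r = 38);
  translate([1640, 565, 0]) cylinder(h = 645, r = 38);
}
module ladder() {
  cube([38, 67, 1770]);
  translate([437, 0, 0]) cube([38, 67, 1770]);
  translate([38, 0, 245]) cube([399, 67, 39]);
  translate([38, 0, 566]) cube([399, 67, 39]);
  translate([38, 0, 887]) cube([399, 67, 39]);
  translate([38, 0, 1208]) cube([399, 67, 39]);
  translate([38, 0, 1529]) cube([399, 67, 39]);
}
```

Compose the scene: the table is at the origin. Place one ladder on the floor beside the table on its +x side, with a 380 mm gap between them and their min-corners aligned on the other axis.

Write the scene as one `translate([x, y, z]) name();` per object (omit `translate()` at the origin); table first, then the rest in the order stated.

table();
translate([2103, 0, 0]) ladder();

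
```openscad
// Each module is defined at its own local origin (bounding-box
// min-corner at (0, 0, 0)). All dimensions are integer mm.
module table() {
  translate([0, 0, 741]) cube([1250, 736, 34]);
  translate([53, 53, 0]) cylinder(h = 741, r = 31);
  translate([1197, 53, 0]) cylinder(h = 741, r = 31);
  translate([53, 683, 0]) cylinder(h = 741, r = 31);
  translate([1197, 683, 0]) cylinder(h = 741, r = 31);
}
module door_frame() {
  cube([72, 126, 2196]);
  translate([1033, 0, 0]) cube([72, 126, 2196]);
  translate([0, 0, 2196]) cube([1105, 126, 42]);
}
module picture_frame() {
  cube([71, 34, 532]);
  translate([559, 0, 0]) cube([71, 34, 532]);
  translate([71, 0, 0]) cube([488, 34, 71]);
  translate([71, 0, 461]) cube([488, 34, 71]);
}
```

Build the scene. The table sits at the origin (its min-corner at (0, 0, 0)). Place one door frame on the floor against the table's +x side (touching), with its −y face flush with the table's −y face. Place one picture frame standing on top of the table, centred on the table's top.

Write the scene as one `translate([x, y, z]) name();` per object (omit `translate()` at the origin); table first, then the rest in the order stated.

table();
translate([1250, 0, 0]) door_frame();
translate([310, 351, 775]) picture_frame();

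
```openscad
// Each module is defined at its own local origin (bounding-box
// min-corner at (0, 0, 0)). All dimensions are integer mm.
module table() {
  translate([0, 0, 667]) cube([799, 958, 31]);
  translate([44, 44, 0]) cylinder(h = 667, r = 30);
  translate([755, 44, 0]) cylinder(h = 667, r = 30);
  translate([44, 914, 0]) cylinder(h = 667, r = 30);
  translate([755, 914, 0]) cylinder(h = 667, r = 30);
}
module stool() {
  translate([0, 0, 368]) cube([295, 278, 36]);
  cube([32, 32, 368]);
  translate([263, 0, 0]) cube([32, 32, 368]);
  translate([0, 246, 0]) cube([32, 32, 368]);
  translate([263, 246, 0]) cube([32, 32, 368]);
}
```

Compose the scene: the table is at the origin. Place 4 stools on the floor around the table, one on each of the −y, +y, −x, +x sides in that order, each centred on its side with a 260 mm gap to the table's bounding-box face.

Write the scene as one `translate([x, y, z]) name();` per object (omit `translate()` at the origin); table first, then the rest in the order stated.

table();
translate([252, -538, 0]) stool();
translate([252, 1218, 0]) stool();
translate([-555, 340, 0]) stool();
translate([1059, 340, 0]) stool();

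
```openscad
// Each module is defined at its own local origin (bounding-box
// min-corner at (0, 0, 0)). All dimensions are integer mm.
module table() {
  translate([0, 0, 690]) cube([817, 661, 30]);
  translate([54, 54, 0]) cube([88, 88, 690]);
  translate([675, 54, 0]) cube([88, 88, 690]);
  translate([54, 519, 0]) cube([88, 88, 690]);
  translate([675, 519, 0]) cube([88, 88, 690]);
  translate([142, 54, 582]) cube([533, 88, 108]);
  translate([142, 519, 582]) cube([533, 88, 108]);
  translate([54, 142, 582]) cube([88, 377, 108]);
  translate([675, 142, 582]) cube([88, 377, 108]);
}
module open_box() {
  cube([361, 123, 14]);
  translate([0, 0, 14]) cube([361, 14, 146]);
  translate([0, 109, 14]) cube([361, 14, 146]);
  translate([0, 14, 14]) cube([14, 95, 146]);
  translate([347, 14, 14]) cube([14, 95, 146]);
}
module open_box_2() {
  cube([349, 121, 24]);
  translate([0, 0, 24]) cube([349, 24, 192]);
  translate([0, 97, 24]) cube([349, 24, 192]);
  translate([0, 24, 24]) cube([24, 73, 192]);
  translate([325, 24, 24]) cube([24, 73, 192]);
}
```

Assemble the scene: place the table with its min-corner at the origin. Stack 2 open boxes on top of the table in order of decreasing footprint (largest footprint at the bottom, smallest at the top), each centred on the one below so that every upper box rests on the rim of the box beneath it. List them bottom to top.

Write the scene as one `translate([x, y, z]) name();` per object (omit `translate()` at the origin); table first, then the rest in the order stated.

table();
translate([228, 269, 720]) open_box();
translate([234, 270, 880]) open_box_2();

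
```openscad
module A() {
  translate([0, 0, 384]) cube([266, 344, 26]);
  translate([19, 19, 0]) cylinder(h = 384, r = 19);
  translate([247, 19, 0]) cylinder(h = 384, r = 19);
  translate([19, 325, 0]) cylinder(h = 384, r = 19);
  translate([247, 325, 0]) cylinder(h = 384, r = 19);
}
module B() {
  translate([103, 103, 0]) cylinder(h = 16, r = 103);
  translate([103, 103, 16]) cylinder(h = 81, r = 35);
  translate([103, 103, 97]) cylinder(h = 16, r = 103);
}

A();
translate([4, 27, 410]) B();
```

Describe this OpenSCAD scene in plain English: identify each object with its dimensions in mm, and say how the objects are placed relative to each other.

A is a four-legged stool. The seat is a 266×344×26 mm slab whose top surface is at z = 410 mm; four round legs, each 38 mm in diameter, run from the floor (z = 0) to the underside of the seat, each leg's axis is inset half a diameter from the nearest pair of seat edges (so the leg's bounding box is flush with the corner).

B is a spool: two coaxial disc flanges of radius 103 mm and thickness 16 mm, joined by a core cylinder of radius 35 mm and height 81 mm. The lower flange rests on z = 0 and the three cylinders share a vertical axis.

The spool is on top of the stool.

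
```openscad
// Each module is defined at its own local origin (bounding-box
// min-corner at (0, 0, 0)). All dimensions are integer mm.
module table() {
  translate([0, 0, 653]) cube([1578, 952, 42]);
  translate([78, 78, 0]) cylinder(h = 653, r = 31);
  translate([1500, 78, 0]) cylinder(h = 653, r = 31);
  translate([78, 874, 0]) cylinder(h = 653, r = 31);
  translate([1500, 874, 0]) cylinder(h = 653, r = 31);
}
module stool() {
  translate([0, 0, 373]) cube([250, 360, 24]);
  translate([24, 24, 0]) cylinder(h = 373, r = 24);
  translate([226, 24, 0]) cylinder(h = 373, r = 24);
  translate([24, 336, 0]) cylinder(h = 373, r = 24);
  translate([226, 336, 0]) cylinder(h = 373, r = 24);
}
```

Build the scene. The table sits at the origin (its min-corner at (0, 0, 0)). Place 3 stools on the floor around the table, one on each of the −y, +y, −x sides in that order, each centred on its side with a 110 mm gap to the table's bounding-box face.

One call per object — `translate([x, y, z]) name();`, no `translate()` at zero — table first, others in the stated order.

table();
translate([664, -470, 0]) stool();
translate([664, 1062, 0]) stool();
translate([-360, 296, 0]) stool();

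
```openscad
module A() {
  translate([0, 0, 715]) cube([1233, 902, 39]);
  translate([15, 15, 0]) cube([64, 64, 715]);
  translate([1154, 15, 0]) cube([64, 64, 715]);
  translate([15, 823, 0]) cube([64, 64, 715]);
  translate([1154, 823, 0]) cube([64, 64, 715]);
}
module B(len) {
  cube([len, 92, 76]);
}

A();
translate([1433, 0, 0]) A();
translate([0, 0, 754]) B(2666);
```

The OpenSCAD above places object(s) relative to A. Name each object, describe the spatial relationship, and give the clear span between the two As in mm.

Second table starts at x = 1433; first ends at x = 1233; clear span = 1433 − 1233 = 200 mm.

A is a table. B is a beam. A beam spans the tops of two tables. The clear span between the two tables is 200 mm.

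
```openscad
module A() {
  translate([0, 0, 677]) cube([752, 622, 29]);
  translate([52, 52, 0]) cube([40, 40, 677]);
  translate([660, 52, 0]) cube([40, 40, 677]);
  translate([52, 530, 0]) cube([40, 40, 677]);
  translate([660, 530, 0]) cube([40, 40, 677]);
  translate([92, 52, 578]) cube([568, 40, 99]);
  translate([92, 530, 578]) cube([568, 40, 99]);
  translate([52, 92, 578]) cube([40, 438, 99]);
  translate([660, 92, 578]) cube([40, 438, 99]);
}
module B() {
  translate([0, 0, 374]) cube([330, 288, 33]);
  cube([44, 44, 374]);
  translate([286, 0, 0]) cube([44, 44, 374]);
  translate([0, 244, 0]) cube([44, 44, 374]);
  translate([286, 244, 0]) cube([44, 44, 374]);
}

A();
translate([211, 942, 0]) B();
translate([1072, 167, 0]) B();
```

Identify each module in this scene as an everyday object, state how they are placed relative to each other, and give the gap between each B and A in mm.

Each stool's nearest face is 320 mm from the table's bounding box.

A is a table. B is a stool. Two stools sit around the table at the +y, +x sides. The gap between each stool and the table is 320 mm.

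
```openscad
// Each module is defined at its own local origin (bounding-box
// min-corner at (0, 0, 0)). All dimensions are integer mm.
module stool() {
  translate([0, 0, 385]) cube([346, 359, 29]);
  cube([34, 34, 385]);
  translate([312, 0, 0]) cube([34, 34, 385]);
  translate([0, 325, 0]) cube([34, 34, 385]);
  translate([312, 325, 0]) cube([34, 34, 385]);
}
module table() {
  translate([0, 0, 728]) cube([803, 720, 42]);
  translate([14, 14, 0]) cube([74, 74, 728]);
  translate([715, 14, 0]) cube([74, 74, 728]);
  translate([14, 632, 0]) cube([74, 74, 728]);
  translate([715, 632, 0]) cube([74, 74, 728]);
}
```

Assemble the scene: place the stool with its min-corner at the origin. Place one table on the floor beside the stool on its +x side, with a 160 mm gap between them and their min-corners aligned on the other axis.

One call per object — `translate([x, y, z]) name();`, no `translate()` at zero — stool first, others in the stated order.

stool();
translate([506, 0, 0]) table();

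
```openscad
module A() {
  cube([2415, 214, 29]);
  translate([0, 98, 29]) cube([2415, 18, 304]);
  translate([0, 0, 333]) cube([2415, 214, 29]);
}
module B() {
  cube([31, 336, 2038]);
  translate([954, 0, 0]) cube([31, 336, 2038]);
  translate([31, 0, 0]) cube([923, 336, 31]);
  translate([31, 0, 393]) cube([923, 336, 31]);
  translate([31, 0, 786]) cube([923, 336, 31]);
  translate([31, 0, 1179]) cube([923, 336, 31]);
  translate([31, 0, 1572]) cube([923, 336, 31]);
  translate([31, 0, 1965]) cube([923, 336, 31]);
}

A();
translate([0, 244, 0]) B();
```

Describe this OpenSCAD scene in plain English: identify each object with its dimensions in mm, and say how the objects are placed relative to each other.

A is an I-beam lying along x, 2415 mm long. Overall section height 362 mm. Two flanges 214 mm wide (y) and 29 mm thick, one on the floor and one at the top; a web 18 mm thick runs between them, centred on the flange width.

B is a bookshelf 985 mm wide overall, 336 mm deep and 2038 mm tall. The two sides are 31 mm thick vertical panels. 6 horizontal shelves of 31 mm thickness span between the inner faces of the sides; the lowest shelf sits on the floor and shelves are stacked with a clear vertical gap of 362 mm between each pair.

The bookshelf is on the floor beside the I-beam on its +y side.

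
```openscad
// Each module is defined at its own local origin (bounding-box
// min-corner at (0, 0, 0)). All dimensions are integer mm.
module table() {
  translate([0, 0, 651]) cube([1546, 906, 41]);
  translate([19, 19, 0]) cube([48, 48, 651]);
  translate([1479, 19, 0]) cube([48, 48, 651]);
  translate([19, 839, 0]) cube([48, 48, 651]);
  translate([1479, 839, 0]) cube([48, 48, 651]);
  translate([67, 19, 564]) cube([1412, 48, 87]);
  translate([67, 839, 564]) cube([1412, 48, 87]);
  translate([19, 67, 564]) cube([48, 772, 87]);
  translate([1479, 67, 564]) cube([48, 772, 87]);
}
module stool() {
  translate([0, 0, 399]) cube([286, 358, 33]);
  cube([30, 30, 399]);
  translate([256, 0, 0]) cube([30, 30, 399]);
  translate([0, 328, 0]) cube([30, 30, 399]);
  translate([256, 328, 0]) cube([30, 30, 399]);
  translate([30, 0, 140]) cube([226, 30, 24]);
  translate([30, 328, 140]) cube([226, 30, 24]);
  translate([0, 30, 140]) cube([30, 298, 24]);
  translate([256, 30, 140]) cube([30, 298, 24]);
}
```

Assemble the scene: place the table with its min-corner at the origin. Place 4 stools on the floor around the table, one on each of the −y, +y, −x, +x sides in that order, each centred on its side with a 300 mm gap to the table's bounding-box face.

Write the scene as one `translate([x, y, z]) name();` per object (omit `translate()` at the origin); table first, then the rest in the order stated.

table();
translate([630, -658, 0]) stool();
translate([630, 1206, 0]) stool();
translate([-586, 274, 0]) stool();
translate([1846, 274, 0]) stool();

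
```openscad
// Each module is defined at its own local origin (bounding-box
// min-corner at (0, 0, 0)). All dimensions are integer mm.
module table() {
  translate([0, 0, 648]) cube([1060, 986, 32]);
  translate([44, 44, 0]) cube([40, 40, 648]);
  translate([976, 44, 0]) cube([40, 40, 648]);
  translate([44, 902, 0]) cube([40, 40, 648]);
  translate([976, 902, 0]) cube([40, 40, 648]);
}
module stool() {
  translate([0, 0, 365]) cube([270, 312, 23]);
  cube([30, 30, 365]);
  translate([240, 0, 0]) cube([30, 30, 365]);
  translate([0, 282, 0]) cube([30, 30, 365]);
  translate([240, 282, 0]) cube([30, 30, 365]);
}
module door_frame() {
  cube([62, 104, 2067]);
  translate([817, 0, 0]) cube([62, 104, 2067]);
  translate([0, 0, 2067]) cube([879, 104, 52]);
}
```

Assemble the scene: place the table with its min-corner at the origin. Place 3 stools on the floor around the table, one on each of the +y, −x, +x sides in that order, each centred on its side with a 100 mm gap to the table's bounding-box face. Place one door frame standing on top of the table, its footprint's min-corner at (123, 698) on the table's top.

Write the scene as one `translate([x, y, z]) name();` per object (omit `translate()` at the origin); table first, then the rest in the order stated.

table();
translate([395, 1086, 0]) stool();
translate([-370, 337, 0]) stool();
translate([1160, 337, 0]) stool();
translate([123, 698, 680]) door_frame();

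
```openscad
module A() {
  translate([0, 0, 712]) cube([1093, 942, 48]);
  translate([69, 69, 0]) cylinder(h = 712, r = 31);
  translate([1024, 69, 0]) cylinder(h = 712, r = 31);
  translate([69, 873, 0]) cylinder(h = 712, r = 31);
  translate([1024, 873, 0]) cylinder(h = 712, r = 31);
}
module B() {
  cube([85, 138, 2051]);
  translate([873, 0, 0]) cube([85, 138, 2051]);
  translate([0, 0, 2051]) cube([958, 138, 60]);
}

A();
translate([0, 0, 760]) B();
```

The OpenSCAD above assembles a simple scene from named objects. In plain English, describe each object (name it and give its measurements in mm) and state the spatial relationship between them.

A is a table with a 1093×942 mm rectangular top, 48 mm thick, top surface at z = 760 mm, supported by four round legs of 62 mm diameter, each leg's bounding box inset 38 mm from the nearest pair of top edges, running from the floor.

B is a rectangular door frame: two vertical jambs of 85×138 mm section, 2051 mm tall, with a clear opening 788 mm wide between their inner faces. A header 60 mm tall and 138 mm deep lies on top of the jambs and spans the full outside width.

The door frame is on top of the table.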